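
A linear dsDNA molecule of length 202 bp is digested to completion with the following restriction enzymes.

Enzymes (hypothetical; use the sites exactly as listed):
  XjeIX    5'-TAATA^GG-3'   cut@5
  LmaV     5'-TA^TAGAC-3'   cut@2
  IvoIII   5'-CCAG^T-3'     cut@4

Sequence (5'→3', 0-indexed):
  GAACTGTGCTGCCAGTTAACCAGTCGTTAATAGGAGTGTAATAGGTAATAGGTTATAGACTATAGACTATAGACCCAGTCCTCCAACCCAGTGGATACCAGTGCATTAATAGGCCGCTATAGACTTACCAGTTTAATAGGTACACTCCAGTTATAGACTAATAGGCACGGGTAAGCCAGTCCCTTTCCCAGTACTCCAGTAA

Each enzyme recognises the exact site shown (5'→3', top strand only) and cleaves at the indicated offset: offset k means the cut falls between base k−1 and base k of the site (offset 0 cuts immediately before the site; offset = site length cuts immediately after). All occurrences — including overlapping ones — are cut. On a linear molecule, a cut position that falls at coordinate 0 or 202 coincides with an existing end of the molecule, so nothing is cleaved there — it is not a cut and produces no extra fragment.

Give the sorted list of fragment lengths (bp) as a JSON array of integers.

[3,3,5,7,7,7,7,8,8,8,9,9,10,10,10,11,12,12,12,13,15,16]

Site scan:
  XjeIX TAATAGG/5: at [27, 38, 45, 106, 133, 158] ⇒ [32, 43, 50, 111, 138, 163]
  LmaV TATAGAC/2: at [53, 60, 67, 117, 151] ⇒ [55, 62, 69, 119, 153]
  IvoIII CCAGT/4: at [11, 19, 74, 87, 97, 127, 146, 175, 187, 195] ⇒ [15, 23, 78, 91, 101, 131, 150, 179, 191, 199]

All cut coordinates (distinct, sorted): [15, 23, 32, 43, 50, 55, 62, 69, 78, 91, 101, 111, 119, 131, 138, 150, 153, 163, 179, 191, 199]

Fragment lengths:
  [0,15): 15 bp
  [15,23): 8 bp
  [23,32): 9 bp
  [32,43): 11 bp
  [43,50): 7 bp
  [50,55): 5 bp
  [55,62): 7 bp
  [62,69): 7 bp
  [69,78): 9 bp
  [78,91): 13 bp
  [91,101): 10 bp
  [101,111): 10 bp
  [111,119): 8 bp
  [119,131): 12 bp
  [131,138): 7 bp
  [138,150): 12 bp
  [150,153): 3 bp
  [153,163): 10 bp
  [163,179): 16 bp
  [179,191): 12 bp
  [191,199): 8 bp
  [199,202): 3 bp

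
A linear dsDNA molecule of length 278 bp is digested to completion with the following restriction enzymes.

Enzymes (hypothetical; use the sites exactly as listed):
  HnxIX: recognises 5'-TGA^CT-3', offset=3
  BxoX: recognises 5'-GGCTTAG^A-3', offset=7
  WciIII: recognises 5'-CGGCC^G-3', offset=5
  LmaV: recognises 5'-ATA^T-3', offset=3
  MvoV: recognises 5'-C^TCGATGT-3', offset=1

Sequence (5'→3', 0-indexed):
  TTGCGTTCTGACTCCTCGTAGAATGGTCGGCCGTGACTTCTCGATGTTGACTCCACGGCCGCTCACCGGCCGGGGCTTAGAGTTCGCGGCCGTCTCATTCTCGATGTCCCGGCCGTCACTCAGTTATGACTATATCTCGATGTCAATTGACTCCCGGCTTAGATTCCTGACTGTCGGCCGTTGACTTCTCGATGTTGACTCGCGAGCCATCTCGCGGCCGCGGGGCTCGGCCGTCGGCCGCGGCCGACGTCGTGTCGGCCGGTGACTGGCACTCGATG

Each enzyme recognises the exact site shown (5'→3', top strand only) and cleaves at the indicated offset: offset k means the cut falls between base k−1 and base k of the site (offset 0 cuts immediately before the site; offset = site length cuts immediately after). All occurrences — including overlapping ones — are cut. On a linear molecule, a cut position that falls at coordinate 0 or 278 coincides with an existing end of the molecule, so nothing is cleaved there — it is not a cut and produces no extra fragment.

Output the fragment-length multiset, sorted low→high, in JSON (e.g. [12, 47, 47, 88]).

[2,4,4,4,5,5,5,6,7,8,9,9,9,10,10,10,11,11,11,12,13,13,14,14,15,15,21,21]

Site scan:
  HnxIX TGACT/3: at [8, 33, 47, 126, 147, 167, 181, 195, 262] ⇒ [11, 36, 50, 129, 150, 170, 184, 198, 265]
  BxoX GGCTTAGA/7: at [73, 155] ⇒ [80, 162]
  WciIII CGGCCG/5: at [27, 55, 66, 86, 109, 174, 214, 227, 234, 240, 255] ⇒ [32, 60, 71, 91, 114, 179, 219, 232, 239, 245, 260]
  LmaV ATAT/3: at [131] ⇒ [134]
  MvoV CTCGATGT/1: at [39, 99, 135, 187] ⇒ [40, 100, 136, 188]

Pooled cuts: [11, 32, 36, 40, 50, 60, 71, 80, 91, 100, 114, 129, 134, 136, 150, 162, 170, 179, 184, 188, 198, 219, 232, 239, 245, 260, 265]

Fragment lengths:
  [0,11): 11 bp
  [11,32): 21 bp
  [32,36): 4 bp
  [36,40): 4 bp
  [40,50): 10 bp
  [50,60): 10 bp
  [60,71): 11 bp
  [71,80): 9 bp
  [80,91): 11 bp
  [91,100): 9 bp
  [100,114): 14 bp
  [114,129): 15 bp
  [129,134): 5 bp
  [134,136): 2 bp
  [136,150): 14 bp
  [150,162): 12 bp
  [162,170): 8 bp
  [170,179): 9 bp
  [179,184): 5 bp
  [184,188): 4 bp
  [188,198): 10 bp
  [198,219): 21 bp
  [219,232): 13 bp
  [232,239): 7 bp
  [239,245): 6 bp
  [245,260): 15 bp
  [260,265): 5 bp
  [265,278): 13 bp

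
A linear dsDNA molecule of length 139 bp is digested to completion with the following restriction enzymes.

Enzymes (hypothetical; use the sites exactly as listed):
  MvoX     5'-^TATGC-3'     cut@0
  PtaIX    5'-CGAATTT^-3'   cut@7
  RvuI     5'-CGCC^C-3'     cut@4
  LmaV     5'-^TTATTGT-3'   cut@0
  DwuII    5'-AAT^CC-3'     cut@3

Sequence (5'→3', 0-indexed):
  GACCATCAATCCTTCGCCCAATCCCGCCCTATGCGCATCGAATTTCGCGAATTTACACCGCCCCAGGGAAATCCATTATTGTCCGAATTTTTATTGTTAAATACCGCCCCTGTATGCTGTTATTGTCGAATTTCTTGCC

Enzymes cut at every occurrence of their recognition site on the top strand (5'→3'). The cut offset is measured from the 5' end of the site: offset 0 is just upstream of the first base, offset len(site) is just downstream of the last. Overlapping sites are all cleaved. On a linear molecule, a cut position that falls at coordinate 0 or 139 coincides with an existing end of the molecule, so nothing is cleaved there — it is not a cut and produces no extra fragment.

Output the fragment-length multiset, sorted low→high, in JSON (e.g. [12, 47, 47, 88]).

[1,3,4,4,6,6,7,8,8,9,10,10,14,15,16,18]

Site scan:
  MvoX TATGC/0: at [29, 112] ⇒ [29, 112]
  PtaIX CGAATTT/7: at [38, 47, 83, 126] ⇒ [45, 54, 90, 133]
  RvuI CGCCC/4: at [14, 24, 58, 104] ⇒ [18, 28, 62, 108]
  LmaV TTATTGT/0: at [75, 90, 119] ⇒ [75, 90, 119]
  DwuII AATCC/3: at [7, 19, 69] ⇒ [10, 22, 72]

All cut coordinates (distinct, sorted): [10, 18, 22, 28, 29, 45, 54, 62, 72, 75, 90, 108, 112, 119, 133]

Fragment lengths:
  [0,10): 10 bp
  [10,18): 8 bp
  [18,22): 4 bp
  [22,28): 6 bp
  [28,29): 1 bp
  [29,45): 16 bp
  [45,54): 9 bp
  [54,62): 8 bp
  [62,72): 10 bp
  [72,75): 3 bp
  [75,90): 15 bp
  [90,108): 18 bp
  [108,112): 4 bp
  [112,119): 7 bp
  [119,133): 14 bp
  [133,139): 6 bp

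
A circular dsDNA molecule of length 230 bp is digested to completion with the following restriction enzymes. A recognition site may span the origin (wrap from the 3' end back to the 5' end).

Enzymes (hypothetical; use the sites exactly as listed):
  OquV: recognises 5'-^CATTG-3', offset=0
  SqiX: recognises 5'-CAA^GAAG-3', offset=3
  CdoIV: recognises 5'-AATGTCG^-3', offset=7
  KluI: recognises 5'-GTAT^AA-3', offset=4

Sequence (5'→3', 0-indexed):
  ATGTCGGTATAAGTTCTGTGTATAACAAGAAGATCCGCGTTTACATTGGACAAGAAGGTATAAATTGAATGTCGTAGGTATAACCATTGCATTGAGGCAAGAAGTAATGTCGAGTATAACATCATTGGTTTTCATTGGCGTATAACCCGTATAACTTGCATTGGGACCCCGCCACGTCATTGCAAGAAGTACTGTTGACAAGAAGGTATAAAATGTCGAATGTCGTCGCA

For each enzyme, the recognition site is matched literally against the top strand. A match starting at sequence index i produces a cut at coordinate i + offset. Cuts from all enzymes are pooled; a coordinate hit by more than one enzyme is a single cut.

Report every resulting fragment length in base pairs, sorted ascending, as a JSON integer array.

Site scan:
  OquV (CATTG, off=0): starts [43, 84, 89, 122, 132, 158, 177] → cuts [43, 84, 89, 122, 132, 158, 177]
  SqiX (CAAGAAG, off=3): starts [25, 50, 97, 182, 198] → cuts [28, 53, 100, 185, 201]
  CdoIV (AATGTCG, off=7): starts [67, 105, 211, 218, 229] → cuts [6, 74, 112, 218, 225]
  KluI (GTATAA, off=4): starts [6, 19, 57, 77, 113, 139, 148, 205] → cuts [10, 23, 61, 81, 117, 143, 152, 209]

Pooled cuts: [6, 10, 23, 28, 43, 53, 61, 74, 81, 84, 89, 100, 112, 117, 122, 132, 143, 152, 158, 177, 185, 201, 209, 218, 225]

Fragments:
  6→10: 4 bp
  10→23: 13 bp
  23→28: 5 bp
  28→43: 15 bp
  43→53: 10 bp
  53→61: 8 bp
  61→74: 13 bp
  74→81: 7 bp
  81→84: 3 bp
  84→89: 5 bp
  89→100: 11 bp
  100→112: 12 bp
  112→117: 5 bp
  117→122: 5 bp
  122→132: 10 bp
  132→143: 11 bp
  143→152: 9 bp
  152→158: 6 bp
  158→177: 19 bp
  177→185: 8 bp
  185→201: 16 bp
  201→209: 8 bp
  209→218: 9 bp
  218→225: 7 bp
  225→6 (wrap): 230-225+6 = 11 bp

[3,4,5,5,5,5,6,7,7,8,8,8,9,9,10,10,11,11,11,12,13,13,15,16,19]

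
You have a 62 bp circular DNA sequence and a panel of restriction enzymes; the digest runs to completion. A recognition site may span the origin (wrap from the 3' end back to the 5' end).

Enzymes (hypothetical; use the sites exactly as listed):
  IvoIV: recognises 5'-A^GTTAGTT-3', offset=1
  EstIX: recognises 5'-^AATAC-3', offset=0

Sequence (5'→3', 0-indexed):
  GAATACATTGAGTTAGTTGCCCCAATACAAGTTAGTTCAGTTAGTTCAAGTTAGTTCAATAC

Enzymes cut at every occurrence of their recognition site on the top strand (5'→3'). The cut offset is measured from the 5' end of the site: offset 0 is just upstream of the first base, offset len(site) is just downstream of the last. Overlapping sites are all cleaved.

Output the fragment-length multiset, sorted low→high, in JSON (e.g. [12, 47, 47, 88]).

Scan for sites:
  IvoIV AGTTAGTT/1: at [10, 29, 38, 48] ⇒ [11, 30, 39, 49]
  EstIX AATAC/0: at [1, 23, 57] ⇒ [1, 23, 57]

Pooled cuts: [1, 11, 23, 30, 39, 49, 57]

Fragment lengths:
  1→11: 10 bp
  11→23: 12 bp
  23→30: 7 bp
  30→39: 9 bp
  39→49: 10 bp
  49→57: 8 bp
  57→1 (wrap): 62-57+1 = 6 bp

[6,7,8,9,10,10,12]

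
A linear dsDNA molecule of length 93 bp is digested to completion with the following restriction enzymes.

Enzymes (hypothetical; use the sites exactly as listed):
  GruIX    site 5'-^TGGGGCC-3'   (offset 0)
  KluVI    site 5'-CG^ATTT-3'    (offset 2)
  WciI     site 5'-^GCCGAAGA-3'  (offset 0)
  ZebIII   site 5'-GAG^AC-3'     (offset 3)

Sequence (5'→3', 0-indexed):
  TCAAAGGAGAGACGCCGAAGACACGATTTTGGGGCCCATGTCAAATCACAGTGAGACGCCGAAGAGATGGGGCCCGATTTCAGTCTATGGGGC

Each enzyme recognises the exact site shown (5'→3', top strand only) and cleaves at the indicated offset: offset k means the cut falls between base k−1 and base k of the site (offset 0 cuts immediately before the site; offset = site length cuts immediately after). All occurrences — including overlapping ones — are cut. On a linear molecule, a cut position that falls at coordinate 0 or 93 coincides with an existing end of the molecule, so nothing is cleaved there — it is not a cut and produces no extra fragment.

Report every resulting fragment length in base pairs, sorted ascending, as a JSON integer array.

[2,2,4,9,10,11,12,17,26]

Site scan:
  GruIX (TGGGGCC, off=0): starts [29, 67] → cuts [29, 67]
  KluVI (CGATTT, off=2): starts [23, 74] → cuts [25, 76]
  WciI (GCCGAAGA, off=0): starts [13, 57] → cuts [13, 57]
  ZebIII (GAGAC, off=3): starts [8, 52] → cuts [11, 55]

All cut coordinates (distinct, sorted): [11, 13, 25, 29, 55, 57, 67, 76]

Fragment lengths:
  [0,11): 11 bp
  [11,13): 2 bp
  [13,25): 12 bp
  [25,29): 4 bp
  [29,55): 26 bp
  [55,57): 2 bp
  [57,67): 10 bp
  [67,76): 9 bp
  [76,93): 17 bp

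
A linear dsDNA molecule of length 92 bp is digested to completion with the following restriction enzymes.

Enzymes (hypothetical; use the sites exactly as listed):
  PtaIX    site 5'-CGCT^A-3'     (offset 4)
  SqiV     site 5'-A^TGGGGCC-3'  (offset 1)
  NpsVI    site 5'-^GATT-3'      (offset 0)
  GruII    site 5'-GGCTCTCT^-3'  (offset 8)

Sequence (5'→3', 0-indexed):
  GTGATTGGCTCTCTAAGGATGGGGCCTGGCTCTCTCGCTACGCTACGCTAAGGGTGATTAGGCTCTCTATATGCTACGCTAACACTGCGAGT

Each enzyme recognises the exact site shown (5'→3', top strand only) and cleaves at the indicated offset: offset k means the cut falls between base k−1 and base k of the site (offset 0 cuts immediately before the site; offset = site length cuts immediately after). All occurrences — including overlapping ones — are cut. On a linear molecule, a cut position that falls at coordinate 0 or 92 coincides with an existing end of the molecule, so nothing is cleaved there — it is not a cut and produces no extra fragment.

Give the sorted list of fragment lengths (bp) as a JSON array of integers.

Site scan:
  PtaIX (CGCTA, off=4): starts [35, 40, 45, 76] → cuts [39, 44, 49, 80]
  SqiV (ATGGGGCC, off=1): starts [18] → cuts [19]
  NpsVI (GATT, off=0): starts [2, 55] → cuts [2, 55]
  GruII (GGCTCTCT, off=8): starts [6, 27, 60] → cuts [14, 35, 68]

All cut coordinates (distinct, sorted): [2, 14, 19, 35, 39, 44, 49, 55, 68, 80]

Fragments:
  [0,2): 2 bp
  [2,14): 12 bp
  [14,19): 5 bp
  [19,35): 16 bp
  [35,39): 4 bp
  [39,44): 5 bp
  [44,49): 5 bp
  [49,55): 6 bp
  [55,68): 13 bp
  [68,80): 12 bp
  [80,92): 12 bp

[2,4,5,5,5,6,12,12,12,13,16]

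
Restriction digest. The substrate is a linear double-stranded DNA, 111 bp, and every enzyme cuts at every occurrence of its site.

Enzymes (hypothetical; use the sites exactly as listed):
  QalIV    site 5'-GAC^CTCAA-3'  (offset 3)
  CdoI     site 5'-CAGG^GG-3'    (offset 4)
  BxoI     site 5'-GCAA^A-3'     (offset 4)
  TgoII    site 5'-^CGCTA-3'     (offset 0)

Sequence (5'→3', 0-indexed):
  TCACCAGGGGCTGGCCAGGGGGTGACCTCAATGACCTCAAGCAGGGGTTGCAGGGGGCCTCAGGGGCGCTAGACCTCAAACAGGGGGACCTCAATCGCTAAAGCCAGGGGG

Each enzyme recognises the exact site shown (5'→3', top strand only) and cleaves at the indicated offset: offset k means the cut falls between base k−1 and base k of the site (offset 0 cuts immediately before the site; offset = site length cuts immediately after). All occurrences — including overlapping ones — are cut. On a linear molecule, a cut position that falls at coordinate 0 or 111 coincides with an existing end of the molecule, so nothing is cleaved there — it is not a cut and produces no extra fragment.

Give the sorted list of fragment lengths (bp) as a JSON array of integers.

Per-enzyme occurrences:
  QalIV (GACCTCAA, off=3): starts [23, 32, 71, 86] → cuts [26, 35, 74, 89]
  CdoI (CAGGGG, off=4): starts [4, 15, 41, 50, 60, 80, 104] → cuts [8, 19, 45, 54, 64, 84, 108]
  BxoI (GCAAA, off=4): no sites
  TgoII (CGCTA, off=0): starts [66, 95] → cuts [66, 95]

Pooled cuts: [8, 19, 26, 35, 45, 54, 64, 66, 74, 84, 89, 95, 108]

Fragments:
  [0,8): 8 bp
  [8,19): 11 bp
  [19,26): 7 bp
  [26,35): 9 bp
  [35,45): 10 bp
  [45,54): 9 bp
  [54,64): 10 bp
  [64,66): 2 bp
  [66,74): 8 bp
  [74,84): 10 bp
  [84,89): 5 bp
  [89,95): 6 bp
  [95,108): 13 bp
  [108,111): 3 bp

[2,3,5,6,7,8,8,9,9,10,10,10,11,13]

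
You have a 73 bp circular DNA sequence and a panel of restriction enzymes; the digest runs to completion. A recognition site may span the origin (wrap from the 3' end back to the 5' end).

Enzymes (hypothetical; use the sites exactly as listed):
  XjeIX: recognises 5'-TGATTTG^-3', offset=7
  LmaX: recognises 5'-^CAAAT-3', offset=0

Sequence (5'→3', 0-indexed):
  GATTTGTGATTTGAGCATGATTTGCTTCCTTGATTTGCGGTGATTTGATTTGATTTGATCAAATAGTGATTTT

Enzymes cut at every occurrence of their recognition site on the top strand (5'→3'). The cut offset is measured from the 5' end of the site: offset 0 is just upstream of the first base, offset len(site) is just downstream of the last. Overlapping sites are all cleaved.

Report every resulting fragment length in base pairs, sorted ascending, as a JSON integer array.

[2,5,5,7,10,11,13,20]

Scan for sites:
  XjeIX TGATTTG/7: at [6, 17, 30, 40, 45, 50, 72] ⇒ [6, 13, 24, 37, 47, 52, 57]
  LmaX CAAAT/0: at [59] ⇒ [59]

All cut coordinates (distinct, sorted): [6, 13, 24, 37, 47, 52, 57, 59]

Fragments:
  6→13: 7 bp
  13→24: 11 bp
  24→37: 13 bp
  37→47: 10 bp
  47→52: 5 bp
  52→57: 5 bp
  57→59: 2 bp
  59→6 (wrap): 73-59+6 = 20 bp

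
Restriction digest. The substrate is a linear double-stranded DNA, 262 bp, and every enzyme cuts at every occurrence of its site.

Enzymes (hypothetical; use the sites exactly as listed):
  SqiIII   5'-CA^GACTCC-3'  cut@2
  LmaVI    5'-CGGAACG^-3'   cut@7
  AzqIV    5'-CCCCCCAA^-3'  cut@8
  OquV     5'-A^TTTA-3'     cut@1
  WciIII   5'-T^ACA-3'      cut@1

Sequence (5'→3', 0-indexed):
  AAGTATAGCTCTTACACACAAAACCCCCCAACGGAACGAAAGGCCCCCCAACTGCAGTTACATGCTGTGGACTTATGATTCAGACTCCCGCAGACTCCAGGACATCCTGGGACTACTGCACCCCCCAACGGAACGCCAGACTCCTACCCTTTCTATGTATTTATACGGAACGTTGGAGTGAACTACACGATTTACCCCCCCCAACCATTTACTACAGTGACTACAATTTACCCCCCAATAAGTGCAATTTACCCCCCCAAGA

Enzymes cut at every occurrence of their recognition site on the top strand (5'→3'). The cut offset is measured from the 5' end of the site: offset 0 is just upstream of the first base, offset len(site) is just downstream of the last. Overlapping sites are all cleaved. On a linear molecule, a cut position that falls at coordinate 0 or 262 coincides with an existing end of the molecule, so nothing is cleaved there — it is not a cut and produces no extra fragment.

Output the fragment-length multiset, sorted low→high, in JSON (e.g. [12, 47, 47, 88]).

Per-enzyme occurrences:
  SqiIII (CAGACTCC, off=2): starts [80, 90, 136] → cuts [82, 92, 138]
  LmaVI (CGGAACG, off=7): starts [31, 128, 165] → cuts [38, 135, 172]
  AzqIV (CCCCCCAA, off=8): starts [23, 43, 120, 196, 230, 252] → cuts [31, 51, 128, 204, 238, 260]
  OquV (ATTTA, off=1): starts [158, 189, 206, 225, 246] → cuts [159, 190, 207, 226, 247]
  WciIII (TACA, off=1): starts [12, 58, 183, 212, 221] → cuts [13, 59, 184, 213, 222]

Pooled cuts: [13, 31, 38, 51, 59, 82, 92, 128, 135, 138, 159, 172, 184, 190, 204, 207, 213, 222, 226, 238, 247, 260]

Fragments:
  [0,13): 13 bp
  [13,31): 18 bp
  [31,38): 7 bp
  [38,51): 13 bp
  [51,59): 8 bp
  [59,82): 23 bp
  [82,92): 10 bp
  [92,128): 36 bp
  [128,135): 7 bp
  [135,138): 3 bp
  [138,159): 21 bp
  [159,172): 13 bp
  [172,184): 12 bp
  [184,190): 6 bp
  [190,204): 14 bp
  [204,207): 3 bp
  [207,213): 6 bp
  [213,222): 9 bp
  [222,226): 4 bp
  [226,238): 12 bp
  [238,247): 9 bp
  [247,260): 13 bp
  [260,262): 2 bp

[2,3,3,4,6,6,7,7,8,9,9,10,12,12,13,13,13,13,14,18,21,23,36]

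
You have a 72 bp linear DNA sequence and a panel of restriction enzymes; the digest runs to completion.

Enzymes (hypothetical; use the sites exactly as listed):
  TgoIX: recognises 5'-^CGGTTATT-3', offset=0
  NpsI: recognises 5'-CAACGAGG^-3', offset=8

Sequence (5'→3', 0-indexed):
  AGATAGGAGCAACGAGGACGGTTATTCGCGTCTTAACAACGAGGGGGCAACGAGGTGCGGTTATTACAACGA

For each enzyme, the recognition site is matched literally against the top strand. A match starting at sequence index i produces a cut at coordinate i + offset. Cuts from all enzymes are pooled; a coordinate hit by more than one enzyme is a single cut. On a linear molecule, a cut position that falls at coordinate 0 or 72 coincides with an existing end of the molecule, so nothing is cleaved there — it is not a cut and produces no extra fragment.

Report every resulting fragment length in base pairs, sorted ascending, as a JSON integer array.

[1,2,11,15,17,26]

Site scan:
  TgoIX CGGTTATT/0: at [18, 57] ⇒ [18, 57]
  NpsI CAACGAGG/8: at [9, 36, 47] ⇒ [17, 44, 55]

Pooled cuts: [17, 18, 44, 55, 57]

Fragments:
  [0,17): 17 bp
  [17,18): 1 bp
  [18,44): 26 bp
  [44,55): 11 bp
  [55,57): 2 bp
  [57,72): 15 bp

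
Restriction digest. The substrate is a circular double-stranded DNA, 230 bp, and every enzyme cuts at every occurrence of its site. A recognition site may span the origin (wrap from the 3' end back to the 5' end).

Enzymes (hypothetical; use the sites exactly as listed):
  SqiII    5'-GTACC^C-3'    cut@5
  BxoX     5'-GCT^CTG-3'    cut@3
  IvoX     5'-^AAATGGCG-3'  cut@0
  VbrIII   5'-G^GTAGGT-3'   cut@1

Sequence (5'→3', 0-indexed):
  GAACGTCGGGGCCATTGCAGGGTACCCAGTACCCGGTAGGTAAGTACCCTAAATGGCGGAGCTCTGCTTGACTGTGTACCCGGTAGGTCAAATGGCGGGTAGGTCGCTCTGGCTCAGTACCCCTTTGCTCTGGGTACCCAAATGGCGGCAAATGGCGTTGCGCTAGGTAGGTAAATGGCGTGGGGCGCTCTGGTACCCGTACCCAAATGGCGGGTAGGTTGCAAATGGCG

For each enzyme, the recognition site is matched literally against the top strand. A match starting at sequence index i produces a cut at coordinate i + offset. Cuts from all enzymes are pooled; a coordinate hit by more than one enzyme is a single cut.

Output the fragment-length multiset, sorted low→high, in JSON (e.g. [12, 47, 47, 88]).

Site scan:
  SqiII (GTACCC, off=5): starts [21, 28, 43, 75, 116, 133, 192, 198] → cuts [26, 33, 48, 80, 121, 138, 197, 203]
  BxoX (GCTCTG, off=3): starts [60, 105, 126, 186] → cuts [63, 108, 129, 189]
  IvoX (AAATGGCG, off=0): starts [50, 89, 139, 149, 172, 204, 222] → cuts [50, 89, 139, 149, 172, 204, 222]
  VbrIII (GGTAGGT, off=1): starts [34, 81, 97, 165, 212] → cuts [35, 82, 98, 166, 213]

All cut coordinates (distinct, sorted): [26, 33, 35, 48, 50, 63, 80, 82, 89, 98, 108, 121, 129, 138, 139, 149, 166, 172, 189, 197, 203, 204, 213, 222]

Fragment lengths:
  26→33: 7 bp
  33→35: 2 bp
  35→48: 13 bp
  48→50: 2 bp
  50→63: 13 bp
  63→80: 17 bp
  80→82: 2 bp
  82→89: 7 bp
  89→98: 9 bp
  98→108: 10 bp
  108→121: 13 bp
  121→129: 8 bp
  129→138: 9 bp
  138→139: 1 bp
  139→149: 10 bp
  149→166: 17 bp
  166→172: 6 bp
  172→189: 17 bp
  189→197: 8 bp
  197→203: 6 bp
  203→204: 1 bp
  204→213: 9 bp
  213→222: 9 bp
  222→26 (wrap): 230-222+26 = 34 bp

[1,1,2,2,2,6,6,7,7,8,8,9,9,9,9,10,10,13,13,13,17,17,17,34]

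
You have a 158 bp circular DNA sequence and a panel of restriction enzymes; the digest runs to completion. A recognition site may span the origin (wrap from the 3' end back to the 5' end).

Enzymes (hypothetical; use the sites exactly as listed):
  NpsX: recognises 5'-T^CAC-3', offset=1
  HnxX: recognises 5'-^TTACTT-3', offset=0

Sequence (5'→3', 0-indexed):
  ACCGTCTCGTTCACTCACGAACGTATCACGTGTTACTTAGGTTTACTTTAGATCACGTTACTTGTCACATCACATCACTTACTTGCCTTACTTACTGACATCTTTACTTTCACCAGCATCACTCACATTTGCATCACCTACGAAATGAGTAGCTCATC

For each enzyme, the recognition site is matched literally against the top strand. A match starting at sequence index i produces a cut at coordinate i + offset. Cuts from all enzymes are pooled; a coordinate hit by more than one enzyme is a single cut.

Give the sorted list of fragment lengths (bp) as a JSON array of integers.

Scan for sites:
  NpsX (TCAC, off=1): starts [10, 14, 25, 52, 64, 69, 74, 109, 118, 122, 133, 156] → cuts [11, 15, 26, 53, 65, 70, 75, 110, 119, 123, 134, 157]
  HnxX (TTACTT, off=0): starts [32, 42, 57, 78, 87, 103] → cuts [32, 42, 57, 78, 87, 103]

Pooled cuts: [11, 15, 26, 32, 42, 53, 57, 65, 70, 75, 78, 87, 103, 110, 119, 123, 134, 157]

Fragment lengths:
  11→15: 4 bp
  15→26: 11 bp
  26→32: 6 bp
  32→42: 10 bp
  42→53: 11 bp
  53→57: 4 bp
  57→65: 8 bp
  65→70: 5 bp
  70→75: 5 bp
  75→78: 3 bp
  78→87: 9 bp
  87→103: 16 bp
  103→110: 7 bp
  110→119: 9 bp
  119→123: 4 bp
  123→134: 11 bp
  134→157: 23 bp
  157→11 (wrap): 158-157+11 = 12 bp

[3,4,4,4,5,5,6,7,8,9,9,10,11,11,11,12,16,23]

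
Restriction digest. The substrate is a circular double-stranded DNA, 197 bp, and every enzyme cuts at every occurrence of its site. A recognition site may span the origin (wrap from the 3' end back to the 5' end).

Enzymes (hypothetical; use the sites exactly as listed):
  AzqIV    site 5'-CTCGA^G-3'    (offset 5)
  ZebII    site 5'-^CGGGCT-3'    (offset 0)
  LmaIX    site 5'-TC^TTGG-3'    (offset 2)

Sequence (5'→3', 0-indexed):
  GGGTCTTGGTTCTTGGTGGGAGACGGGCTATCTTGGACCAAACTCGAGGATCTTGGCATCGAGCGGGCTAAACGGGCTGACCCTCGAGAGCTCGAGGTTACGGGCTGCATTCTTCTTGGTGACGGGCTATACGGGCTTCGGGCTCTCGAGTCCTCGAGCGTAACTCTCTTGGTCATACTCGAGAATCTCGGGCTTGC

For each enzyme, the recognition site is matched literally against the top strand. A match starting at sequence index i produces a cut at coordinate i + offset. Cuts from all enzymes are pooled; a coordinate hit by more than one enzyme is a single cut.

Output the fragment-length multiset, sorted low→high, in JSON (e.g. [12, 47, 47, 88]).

Site scan:
  AzqIV (CTCGAG, off=5): starts [42, 82, 90, 144, 152, 177] → cuts [47, 87, 95, 149, 157, 182]
  ZebII (CGGGCT, off=0): starts [23, 63, 72, 100, 122, 131, 138, 188] → cuts [23, 63, 72, 100, 122, 131, 138, 188]
  LmaIX (TCTTGG, off=2): starts [3, 10, 30, 50, 113, 166] → cuts [5, 12, 32, 52, 115, 168]

All cut coordinates (distinct, sorted): [5, 12, 23, 32, 47, 52, 63, 72, 87, 95, 100, 115, 122, 131, 138, 149, 157, 168, 182, 188]

Fragments:
  5→12: 7 bp
  12→23: 11 bp
  23→32: 9 bp
  32→47: 15 bp
  47→52: 5 bp
  52→63: 11 bp
  63→72: 9 bp
  72→87: 15 bp
  87→95: 8 bp
  95→100: 5 bp
  100→115: 15 bp
  115→122: 7 bp
  122→131: 9 bp
  131→138: 7 bp
  138→149: 11 bp
  149→157: 8 bp
  157→168: 11 bp
  168→182: 14 bp
  182→188: 6 bp
  188→5 (wrap): 197-188+5 = 14 bp

[5,5,6,7,7,7,8,8,9,9,9,11,11,11,11,14,14,15,15,15]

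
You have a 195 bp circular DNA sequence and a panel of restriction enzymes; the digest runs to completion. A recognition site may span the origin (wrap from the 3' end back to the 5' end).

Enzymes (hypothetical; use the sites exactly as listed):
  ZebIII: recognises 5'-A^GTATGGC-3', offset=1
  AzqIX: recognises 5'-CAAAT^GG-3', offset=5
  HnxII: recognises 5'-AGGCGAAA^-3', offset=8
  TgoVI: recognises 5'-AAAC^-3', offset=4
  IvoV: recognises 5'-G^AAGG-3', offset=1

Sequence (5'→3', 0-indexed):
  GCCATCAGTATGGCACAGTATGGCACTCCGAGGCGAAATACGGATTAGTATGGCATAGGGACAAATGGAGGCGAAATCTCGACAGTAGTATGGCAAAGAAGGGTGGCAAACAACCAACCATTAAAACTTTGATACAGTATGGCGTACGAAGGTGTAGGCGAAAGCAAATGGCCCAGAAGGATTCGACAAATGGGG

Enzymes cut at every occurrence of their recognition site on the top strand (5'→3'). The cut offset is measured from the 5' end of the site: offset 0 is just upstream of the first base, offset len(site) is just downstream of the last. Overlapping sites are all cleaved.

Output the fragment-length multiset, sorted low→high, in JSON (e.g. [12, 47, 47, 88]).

[6,7,9,9,10,10,11,11,11,12,13,15,15,16,19,21]

Site scan:
  ZebIII (AGTATGGC, off=1): starts [6, 16, 46, 86, 135] → cuts [7, 17, 47, 87, 136]
  AzqIX (CAAATGG, off=5): starts [61, 164, 186] → cuts [66, 169, 191]
  HnxII (AGGCGAAA, off=8): starts [30, 68, 155] → cuts [38, 76, 163]
  TgoVI (AAAC, off=4): starts [107, 123] → cuts [111, 127]
  IvoV (GAAGG, off=1): starts [97, 147, 175] → cuts [98, 148, 176]

Pooled cuts: [7, 17, 38, 47, 66, 76, 87, 98, 111, 127, 136, 148, 163, 169, 176, 191]

Fragment lengths:
  7→17: 10 bp
  17→38: 21 bp
  38→47: 9 bp
  47→66: 19 bp
  66→76: 10 bp
  76→87: 11 bp
  87→98: 11 bp
  98→111: 13 bp
  111→127: 16 bp
  127→136: 9 bp
  136→148: 12 bp
  148→163: 15 bp
  163→169: 6 bp
  169→176: 7 bp
  176→191: 15 bp
  191→7 (wrap): 195-191+7 = 11 bp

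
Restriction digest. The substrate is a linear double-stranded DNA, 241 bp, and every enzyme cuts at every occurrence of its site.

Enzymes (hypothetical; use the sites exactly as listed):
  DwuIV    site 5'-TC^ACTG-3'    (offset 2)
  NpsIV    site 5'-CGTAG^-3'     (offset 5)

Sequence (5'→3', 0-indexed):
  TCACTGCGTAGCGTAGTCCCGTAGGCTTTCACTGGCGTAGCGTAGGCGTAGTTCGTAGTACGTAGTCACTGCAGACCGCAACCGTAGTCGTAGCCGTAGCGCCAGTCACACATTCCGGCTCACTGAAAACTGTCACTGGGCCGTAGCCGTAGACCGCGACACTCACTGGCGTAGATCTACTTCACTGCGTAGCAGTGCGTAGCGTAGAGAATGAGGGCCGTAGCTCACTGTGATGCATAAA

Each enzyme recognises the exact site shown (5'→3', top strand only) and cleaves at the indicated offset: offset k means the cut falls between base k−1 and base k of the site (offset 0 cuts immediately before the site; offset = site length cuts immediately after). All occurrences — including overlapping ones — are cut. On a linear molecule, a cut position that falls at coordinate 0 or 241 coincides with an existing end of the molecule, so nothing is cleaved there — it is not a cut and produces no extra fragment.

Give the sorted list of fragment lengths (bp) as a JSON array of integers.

[2,2,3,5,5,5,6,6,6,6,6,7,7,8,9,9,9,10,10,10,12,12,13,15,16,20,22]

Scan for sites:
  DwuIV TCACTG/2: at [0, 28, 65, 119, 132, 162, 181, 224] ⇒ [2, 30, 67, 121, 134, 164, 183, 226]
  NpsIV CGTAG/5: at [6, 11, 19, 35, 40, 46, 53, 60, 82, 88, 94, 141, 147, 169, 187, 197, 202, 218] ⇒ [11, 16, 24, 40, 45, 51, 58, 65, 87, 93, 99, 146, 152, 174, 192, 202, 207, 223]

Pooled cuts: [2, 11, 16, 24, 30, 40, 45, 51, 58, 65, 67, 87, 93, 99, 121, 134, 146, 152, 164, 174, 183, 192, 202, 207, 223, 226]

Fragment lengths:
  [0,2): 2 bp
  [2,11): 9 bp
  [11,16): 5 bp
  [16,24): 8 bp
  [24,30): 6 bp
  [30,40): 10 bp
  [40,45): 5 bp
  [45,51): 6 bp
  [51,58): 7 bp
  [58,65): 7 bp
  [65,67): 2 bp
  [67,87): 20 bp
  [87,93): 6 bp
  [93,99): 6 bp
  [99,121): 22 bp
  [121,134): 13 bp
  [134,146): 12 bp
  [146,152): 6 bp
  [152,164): 12 bp
  [164,174): 10 bp
  [174,183): 9 bp
  [183,192): 9 bp
  [192,202): 10 bp
  [202,207): 5 bp
  [207,223): 16 bp
  [223,226): 3 bp
  [226,241): 15 bp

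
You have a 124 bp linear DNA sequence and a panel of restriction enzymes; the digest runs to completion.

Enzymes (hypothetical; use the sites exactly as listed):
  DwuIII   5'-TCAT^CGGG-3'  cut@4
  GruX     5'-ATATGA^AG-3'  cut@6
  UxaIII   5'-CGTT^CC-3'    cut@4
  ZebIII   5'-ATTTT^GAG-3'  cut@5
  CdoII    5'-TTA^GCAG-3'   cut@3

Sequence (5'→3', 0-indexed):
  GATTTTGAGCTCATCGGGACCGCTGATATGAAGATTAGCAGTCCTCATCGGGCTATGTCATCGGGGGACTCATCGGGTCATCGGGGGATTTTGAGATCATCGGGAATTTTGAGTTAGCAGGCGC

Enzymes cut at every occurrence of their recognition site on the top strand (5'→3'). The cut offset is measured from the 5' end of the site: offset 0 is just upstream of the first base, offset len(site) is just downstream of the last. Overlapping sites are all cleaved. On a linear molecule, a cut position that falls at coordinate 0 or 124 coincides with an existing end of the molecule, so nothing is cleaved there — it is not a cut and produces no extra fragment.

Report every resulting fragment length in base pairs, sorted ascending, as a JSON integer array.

[6,6,6,8,8,8,8,10,11,11,12,13,17]

Scan for sites:
  DwuIII TCATCGGG/4: at [10, 44, 57, 69, 77, 96] ⇒ [14, 48, 61, 73, 81, 100]
  GruX ATATGAAG/6: at [25] ⇒ [31]
  UxaIII (CGTTCC, off=4): no sites
  ZebIII ATTTTGAG/5: at [1, 87, 105] ⇒ [6, 92, 110]
  CdoII TTAGCAG/3: at [34, 113] ⇒ [37, 116]

Pooled cuts: [6, 14, 31, 37, 48, 61, 73, 81, 92, 100, 110, 116]

Fragments:
  [0,6): 6 bp
  [6,14): 8 bp
  [14,31): 17 bp
  [31,37): 6 bp
  [37,48): 11 bp
  [48,61): 13 bp
  [61,73): 12 bp
  [73,81): 8 bp
  [81,92): 11 bp
  [92,100): 8 bp
  [100,110): 10 bp
  [110,116): 6 bp
  [116,124): 8 bp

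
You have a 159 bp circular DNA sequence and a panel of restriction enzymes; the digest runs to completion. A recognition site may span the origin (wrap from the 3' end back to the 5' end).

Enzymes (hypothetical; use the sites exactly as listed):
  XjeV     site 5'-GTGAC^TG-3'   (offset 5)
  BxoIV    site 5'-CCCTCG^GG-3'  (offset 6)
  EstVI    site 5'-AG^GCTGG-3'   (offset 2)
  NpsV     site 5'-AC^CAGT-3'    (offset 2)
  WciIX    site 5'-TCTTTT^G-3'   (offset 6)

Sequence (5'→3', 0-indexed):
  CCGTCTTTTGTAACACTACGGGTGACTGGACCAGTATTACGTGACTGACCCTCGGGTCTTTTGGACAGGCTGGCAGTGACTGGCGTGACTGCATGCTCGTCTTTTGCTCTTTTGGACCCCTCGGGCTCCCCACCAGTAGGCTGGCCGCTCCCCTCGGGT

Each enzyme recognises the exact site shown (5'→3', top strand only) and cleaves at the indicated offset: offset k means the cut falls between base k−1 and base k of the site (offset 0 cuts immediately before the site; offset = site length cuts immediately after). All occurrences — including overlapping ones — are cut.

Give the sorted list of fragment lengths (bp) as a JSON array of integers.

Scan for sites:
  XjeV (GTGACTG, off=5): starts [21, 40, 75, 84] → cuts [26, 45, 80, 89]
  BxoIV (CCCTCGGG, off=6): starts [48, 117, 150] → cuts [54, 123, 156]
  EstVI (AGGCTGG, off=2): starts [66, 137] → cuts [68, 139]
  NpsV (ACCAGT, off=2): starts [29, 131] → cuts [31, 133]
  WciIX (TCTTTTG, off=6): starts [3, 56, 99, 107] → cuts [9, 62, 105, 113]

All cut coordinates (distinct, sorted): [9, 26, 31, 45, 54, 62, 68, 80, 89, 105, 113, 123, 133, 139, 156]

Fragments:
  9→26: 17 bp
  26→31: 5 bp
  31→45: 14 bp
  45→54: 9 bp
  54→62: 8 bp
  62→68: 6 bp
  68→80: 12 bp
  80→89: 9 bp
  89→105: 16 bp
  105→113: 8 bp
  113→123: 10 bp
  123→133: 10 bp
  133→139: 6 bp
  139→156: 17 bp
  156→9 (wrap): 159-156+9 = 12 bp

[5,6,6,8,8,9,9,10,10,12,12,14,16,17,17]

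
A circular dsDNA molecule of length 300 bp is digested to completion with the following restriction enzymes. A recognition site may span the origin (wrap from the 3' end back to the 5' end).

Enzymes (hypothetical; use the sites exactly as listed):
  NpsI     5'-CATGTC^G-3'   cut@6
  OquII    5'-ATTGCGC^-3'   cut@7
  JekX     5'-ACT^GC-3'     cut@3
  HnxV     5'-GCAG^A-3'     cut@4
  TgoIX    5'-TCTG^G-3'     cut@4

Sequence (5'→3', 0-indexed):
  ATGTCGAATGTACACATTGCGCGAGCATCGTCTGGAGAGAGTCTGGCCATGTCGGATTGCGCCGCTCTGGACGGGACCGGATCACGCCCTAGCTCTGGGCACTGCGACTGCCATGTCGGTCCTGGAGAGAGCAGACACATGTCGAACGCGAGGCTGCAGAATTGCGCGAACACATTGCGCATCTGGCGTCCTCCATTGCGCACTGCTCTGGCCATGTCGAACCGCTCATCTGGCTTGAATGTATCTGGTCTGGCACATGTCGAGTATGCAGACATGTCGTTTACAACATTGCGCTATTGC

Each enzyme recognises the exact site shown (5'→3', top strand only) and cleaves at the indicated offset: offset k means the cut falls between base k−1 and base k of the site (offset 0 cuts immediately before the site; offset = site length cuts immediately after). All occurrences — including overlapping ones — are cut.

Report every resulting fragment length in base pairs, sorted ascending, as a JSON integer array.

[3,5,5,6,6,6,7,7,8,8,8,8,9,9,9,10,11,11,12,13,14,15,16,16,16,17,17,28]

Site scan:
  NpsI (CATGTCG, off=6): starts [47, 111, 137, 212, 255, 272, 299] → cuts [5, 53, 117, 143, 218, 261, 278]
  OquII (ATTGCGC, off=7): starts [15, 55, 160, 173, 194, 287] → cuts [22, 62, 167, 180, 201, 294]
  JekX (ACTGC, off=3): starts [100, 106, 201] → cuts [103, 109, 204]
  HnxV (GCAGA, off=4): starts [130, 155, 267] → cuts [134, 159, 271]
  TgoIX (TCTGG, off=4): starts [30, 41, 65, 93, 181, 206, 228, 243, 248] → cuts [34, 45, 69, 97, 185, 210, 232, 247, 252]

Pooled cuts: [5, 22, 34, 45, 53, 62, 69, 97, 103, 109, 117, 134, 143, 159, 167, 180, 185, 201, 204, 210, 218, 232, 247, 252, 261, 271, 278, 294]

Fragment lengths:
  5→22: 17 bp
  22→34: 12 bp
  34→45: 11 bp
  45→53: 8 bp
  53→62: 9 bp
  62→69: 7 bp
  69→97: 28 bp
  97→103: 6 bp
  103→109: 6 bp
  109→117: 8 bp
  117→134: 17 bp
  134→143: 9 bp
  143→159: 16 bp
  159→167: 8 bp
  167→180: 13 bp
  180→185: 5 bp
  185→201: 16 bp
  201→204: 3 bp
  204→210: 6 bp
  210→218: 8 bp
  218→232: 14 bp
  232→247: 15 bp
  247→252: 5 bp
  252→261: 9 bp
  261→271: 10 bp
  271→278: 7 bp
  278→294: 16 bp
  294→5 (wrap): 300-294+5 = 11 bp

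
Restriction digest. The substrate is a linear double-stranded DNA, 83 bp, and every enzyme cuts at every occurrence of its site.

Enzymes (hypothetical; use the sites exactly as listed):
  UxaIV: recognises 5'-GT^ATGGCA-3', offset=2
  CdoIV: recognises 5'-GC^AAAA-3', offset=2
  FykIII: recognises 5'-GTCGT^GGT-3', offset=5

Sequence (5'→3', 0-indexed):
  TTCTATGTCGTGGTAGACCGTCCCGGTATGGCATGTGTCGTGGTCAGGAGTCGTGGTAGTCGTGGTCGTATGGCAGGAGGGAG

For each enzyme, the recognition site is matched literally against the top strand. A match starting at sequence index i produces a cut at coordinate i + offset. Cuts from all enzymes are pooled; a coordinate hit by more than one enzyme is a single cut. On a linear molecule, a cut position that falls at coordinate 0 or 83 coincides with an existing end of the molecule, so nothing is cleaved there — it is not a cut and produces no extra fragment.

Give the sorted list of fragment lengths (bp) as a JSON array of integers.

[6,9,11,13,14,14,16]

Scan for sites:
  UxaIV (GTATGGCA, off=2): starts [25, 67] → cuts [27, 69]
  CdoIV (GCAAAA, off=2): no sites
  FykIII (GTCGTGGT, off=5): starts [6, 36, 49, 58] → cuts [11, 41, 54, 63]

Pooled cuts: [11, 27, 41, 54, 63, 69]

Fragment lengths:
  [0,11): 11 bp
  [11,27): 16 bp
  [27,41): 14 bp
  [41,54): 13 bp
  [54,63): 9 bp
  [63,69): 6 bp
  [69,83): 14 bp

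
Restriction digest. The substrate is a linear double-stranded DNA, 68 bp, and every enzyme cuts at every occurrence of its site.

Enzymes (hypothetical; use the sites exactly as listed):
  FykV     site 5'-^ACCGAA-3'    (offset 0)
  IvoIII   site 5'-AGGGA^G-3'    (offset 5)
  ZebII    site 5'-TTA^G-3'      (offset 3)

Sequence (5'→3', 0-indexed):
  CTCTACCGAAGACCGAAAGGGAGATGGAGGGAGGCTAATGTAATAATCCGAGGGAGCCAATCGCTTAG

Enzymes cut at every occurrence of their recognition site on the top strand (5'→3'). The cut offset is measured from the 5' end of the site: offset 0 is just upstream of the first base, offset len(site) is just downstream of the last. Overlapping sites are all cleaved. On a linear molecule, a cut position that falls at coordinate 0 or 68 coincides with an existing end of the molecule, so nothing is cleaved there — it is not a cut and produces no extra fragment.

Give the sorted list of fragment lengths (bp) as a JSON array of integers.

Per-enzyme occurrences:
  FykV ACCGAA/0: at [4, 11] ⇒ [4, 11]
  IvoIII AGGGAG/5: at [17, 27, 50] ⇒ [22, 32, 55]
  ZebII TTAG/3: at [64] ⇒ [67]

All cut coordinates (distinct, sorted): [4, 11, 22, 32, 55, 67]

Fragment lengths:
  [0,4): 4 bp
  [4,11): 7 bp
  [11,22): 11 bp
  [22,32): 10 bp
  [32,55): 23 bp
  [55,67): 12 bp
  [67,68): 1 bp

[1,4,7,10,11,12,23]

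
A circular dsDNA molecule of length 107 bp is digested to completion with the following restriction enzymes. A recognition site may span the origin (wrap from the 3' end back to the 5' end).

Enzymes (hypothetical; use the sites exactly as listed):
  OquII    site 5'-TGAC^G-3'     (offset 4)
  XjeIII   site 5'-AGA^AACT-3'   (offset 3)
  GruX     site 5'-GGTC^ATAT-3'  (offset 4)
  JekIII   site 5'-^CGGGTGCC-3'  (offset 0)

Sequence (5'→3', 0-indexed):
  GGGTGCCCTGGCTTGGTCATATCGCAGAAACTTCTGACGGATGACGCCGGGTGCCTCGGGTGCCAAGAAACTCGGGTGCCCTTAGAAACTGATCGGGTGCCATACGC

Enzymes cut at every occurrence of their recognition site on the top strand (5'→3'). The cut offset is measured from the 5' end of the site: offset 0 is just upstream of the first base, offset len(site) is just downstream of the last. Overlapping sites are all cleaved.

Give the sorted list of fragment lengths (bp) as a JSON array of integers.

[2,4,7,7,9,10,10,12,13,14,19]

Scan for sites:
  OquII TGACG/4: at [34, 41] ⇒ [38, 45]
  XjeIII AGAAACT/3: at [25, 65, 83] ⇒ [28, 68, 86]
  GruX GGTCATAT/4: at [14] ⇒ [18]
  JekIII CGGGTGCC/0: at [47, 56, 72, 93, 106] ⇒ [47, 56, 72, 93, 106]

Pooled cuts: [18, 28, 38, 45, 47, 56, 68, 72, 86, 93, 106]

Fragment lengths:
  18→28: 10 bp
  28→38: 10 bp
  38→45: 7 bp
  45→47: 2 bp
  47→56: 9 bp
  56→68: 12 bp
  68→72: 4 bp
  72→86: 14 bp
  86→93: 7 bp
  93→106: 13 bp
  106→18 (wrap): 107-106+18 = 19 bp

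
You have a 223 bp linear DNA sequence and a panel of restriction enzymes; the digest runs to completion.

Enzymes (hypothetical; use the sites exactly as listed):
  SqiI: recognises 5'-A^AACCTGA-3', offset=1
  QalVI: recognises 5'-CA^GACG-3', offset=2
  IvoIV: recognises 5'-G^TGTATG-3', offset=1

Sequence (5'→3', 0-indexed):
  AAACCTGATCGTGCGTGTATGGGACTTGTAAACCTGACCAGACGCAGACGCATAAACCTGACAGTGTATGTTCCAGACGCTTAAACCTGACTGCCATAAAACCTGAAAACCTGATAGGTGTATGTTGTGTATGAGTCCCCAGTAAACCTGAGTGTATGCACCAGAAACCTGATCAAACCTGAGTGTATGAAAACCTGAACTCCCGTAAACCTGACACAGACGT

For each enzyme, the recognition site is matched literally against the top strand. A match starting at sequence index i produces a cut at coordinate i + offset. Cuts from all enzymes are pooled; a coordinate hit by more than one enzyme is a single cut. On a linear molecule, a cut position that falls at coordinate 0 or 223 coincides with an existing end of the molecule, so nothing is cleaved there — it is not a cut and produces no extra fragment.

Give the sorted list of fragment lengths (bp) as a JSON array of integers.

[1,5,6,8,8,8,8,8,8,9,10,10,10,11,11,11,13,14,15,16,16,17]

Site scan:
  SqiI AAACCTGA/1: at [0, 29, 53, 82, 98, 106, 143, 164, 174, 190, 206] ⇒ [1, 30, 54, 83, 99, 107, 144, 165, 175, 191, 207]
  QalVI CAGACG/2: at [38, 44, 73, 216] ⇒ [40, 46, 75, 218]
  IvoIV GTGTATG/1: at [14, 63, 117, 126, 151, 182] ⇒ [15, 64, 118, 127, 152, 183]

All cut coordinates (distinct, sorted): [1, 15, 30, 40, 46, 54, 64, 75, 83, 99, 107, 118, 127, 144, 152, 165, 175, 183, 191, 207, 218]

Fragments:
  [0,1): 1 bp
  [1,15): 14 bp
  [15,30): 15 bp
  [30,40): 10 bp
  [40,46): 6 bp
  [46,54): 8 bp
  [54,64): 10 bp
  [64,75): 11 bp
  [75,83): 8 bp
  [83,99): 16 bp
  [99,107): 8 bp
  [107,118): 11 bp
  [118,127): 9 bp
  [127,144): 17 bp
  [144,152): 8 bp
  [152,165): 13 bp
  [165,175): 10 bp
  [175,183): 8 bp
  [183,191): 8 bp
  [191,207): 16 bp
  [207,218): 11 bp
  [218,223): 5 bp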